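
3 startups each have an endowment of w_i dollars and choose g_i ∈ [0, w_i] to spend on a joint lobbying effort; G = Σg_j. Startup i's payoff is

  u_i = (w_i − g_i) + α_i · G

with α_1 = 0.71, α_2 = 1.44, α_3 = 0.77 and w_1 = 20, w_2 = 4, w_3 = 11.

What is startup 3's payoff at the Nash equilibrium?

14.08

∂u_i/∂g_i = α_i − 1, so startup i contributes w_i if α_i > 1, else 0.
α_i > 1 for i ∈ {2}; NE contributions (0, 4, 0), G = 4.
u_3 = (11 − 0) + 0.77·4 = 14.08.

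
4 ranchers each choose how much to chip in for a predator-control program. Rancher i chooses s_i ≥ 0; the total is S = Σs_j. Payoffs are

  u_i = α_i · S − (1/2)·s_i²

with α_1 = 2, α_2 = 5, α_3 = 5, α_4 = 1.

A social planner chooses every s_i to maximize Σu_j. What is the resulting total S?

Planner FOC: ∂(Σu_j)/∂s_i = (Σα_j) − s_i = 0, so s_i^SO = Σα_j = 13 for every i; S^SO = 52.

52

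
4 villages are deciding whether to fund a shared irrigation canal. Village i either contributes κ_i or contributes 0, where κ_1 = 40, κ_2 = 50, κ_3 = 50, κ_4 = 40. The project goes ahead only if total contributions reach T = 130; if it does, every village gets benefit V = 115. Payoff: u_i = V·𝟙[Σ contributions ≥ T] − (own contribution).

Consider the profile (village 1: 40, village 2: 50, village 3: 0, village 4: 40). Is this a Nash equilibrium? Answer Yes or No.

Total = 130 ≥ 130: provided.
Village 1 (pledges 40, payoff 75): dropping to 0 → total 90, payoff 0. No gain.
Village 2 (pledges 50, payoff 65): dropping to 0 → total 80, payoff 0. No gain.
Village 3 (pledges 0, payoff 115): pledging 50 → total 180, payoff 65. No gain.
Village 4 (pledges 40, payoff 75): dropping to 0 → total 90, payoff 0. No gain.

Yes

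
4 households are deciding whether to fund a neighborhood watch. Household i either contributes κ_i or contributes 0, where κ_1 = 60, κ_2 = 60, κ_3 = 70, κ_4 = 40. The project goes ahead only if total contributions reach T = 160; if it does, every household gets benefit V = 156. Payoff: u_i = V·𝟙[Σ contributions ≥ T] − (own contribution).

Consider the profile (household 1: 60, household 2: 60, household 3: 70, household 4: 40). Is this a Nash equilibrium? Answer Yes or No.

No

Total = 230 ≥ 160: provided.
Household 1 (pledges 60, payoff 96): dropping to 0 → total 170, payoff 156. Profitable deviation.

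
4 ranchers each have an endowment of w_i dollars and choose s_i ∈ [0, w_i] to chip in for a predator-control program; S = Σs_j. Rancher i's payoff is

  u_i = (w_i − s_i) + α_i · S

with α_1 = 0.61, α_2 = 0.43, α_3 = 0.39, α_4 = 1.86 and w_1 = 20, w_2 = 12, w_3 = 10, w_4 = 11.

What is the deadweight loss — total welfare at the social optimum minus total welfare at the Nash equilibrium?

96.18

∂u_i/∂s_i = α_i − 1, so rancher i contributes w_i if α_i > 1, else 0.
α_i > 1 for i ∈ {4}; NE contributions (0, 0, 0, 11), S = 11.
W^NE = Σw_i − S^NE + (Σα_i)·S^NE = 53 + 2.29·11 = 78.19.
Planner: ∂(Σu_j)/∂s_i = Σα_j − 1 = 2.29 > 0, so everyone contributes w_i; S^SO = 53, W^SO = 53 + 2.29·53 = 174.37.
Deadweight loss = 96.18.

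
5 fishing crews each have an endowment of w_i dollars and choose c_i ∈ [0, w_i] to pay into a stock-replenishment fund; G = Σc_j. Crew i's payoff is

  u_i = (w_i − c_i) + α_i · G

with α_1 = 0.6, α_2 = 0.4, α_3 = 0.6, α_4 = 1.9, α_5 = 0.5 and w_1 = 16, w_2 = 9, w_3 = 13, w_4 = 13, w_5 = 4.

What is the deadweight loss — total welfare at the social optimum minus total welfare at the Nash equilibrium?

∂u_i/∂c_i = α_i − 1, so crew i contributes w_i if α_i > 1, else 0.
α_i > 1 for i ∈ {4}; NE contributions (0, 0, 0, 13, 0), G = 13.
W^NE = Σw_i − G^NE + (Σα_i)·G^NE = 55 + 3·13 = 94.
Planner: ∂(Σu_j)/∂c_i = Σα_j − 1 = 3 > 0, so everyone contributes w_i; G^SO = 55, W^SO = 55 + 3·55 = 220.
Deadweight loss = 126.

126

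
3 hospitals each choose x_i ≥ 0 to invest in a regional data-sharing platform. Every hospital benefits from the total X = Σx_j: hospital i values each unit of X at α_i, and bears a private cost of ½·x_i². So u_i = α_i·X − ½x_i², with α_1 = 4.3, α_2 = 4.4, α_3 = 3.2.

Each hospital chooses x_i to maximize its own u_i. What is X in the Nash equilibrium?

Hospital i's FOC: ∂u_i/∂x_i = α_i − x_i = 0, so x_i* = α_i.
NE contributions = (4.3, 4.4, 3.2); X = 11.9.

11.9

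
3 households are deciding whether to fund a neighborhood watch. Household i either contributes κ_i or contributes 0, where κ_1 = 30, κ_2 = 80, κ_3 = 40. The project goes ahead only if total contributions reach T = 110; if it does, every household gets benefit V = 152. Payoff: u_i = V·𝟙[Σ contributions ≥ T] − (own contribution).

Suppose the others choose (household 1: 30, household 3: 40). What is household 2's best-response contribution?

Others' total = 70. Contributing 80 brings total to 150 ≥ 110: gain V − κ_2 = 72.
Best response: 80.

80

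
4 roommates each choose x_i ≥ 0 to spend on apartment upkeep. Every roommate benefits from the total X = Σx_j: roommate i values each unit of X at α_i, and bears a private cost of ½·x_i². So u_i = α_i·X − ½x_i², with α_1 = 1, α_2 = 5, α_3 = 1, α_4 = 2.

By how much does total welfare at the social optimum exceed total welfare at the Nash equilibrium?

96.5

Roommate i's FOC: ∂u_i/∂x_i = α_i − x_i = 0, so x_i* = α_i.
NE contributions = (1, 5, 1, 2); X = 9.
W^NE = (Σα)·X − ½Σα_i² = 9² − ½·31 = 65.5.
Planner sets x_i = Σα_j = 9 for every i, so X^SO = 4·9 = 36.
W^SO = (Σα)·X^SO − ½·4·(Σα)² = (4/2)·9² = 162.
Deadweight loss = W^SO − W^NE = 96.5.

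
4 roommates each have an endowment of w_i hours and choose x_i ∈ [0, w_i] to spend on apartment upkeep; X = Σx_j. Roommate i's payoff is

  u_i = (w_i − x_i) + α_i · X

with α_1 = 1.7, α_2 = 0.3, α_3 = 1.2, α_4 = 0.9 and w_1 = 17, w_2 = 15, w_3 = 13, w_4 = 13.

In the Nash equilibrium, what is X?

30

∂u_i/∂x_i = α_i − 1, so roommate i contributes w_i if α_i > 1, else 0.
α_i > 1 for i ∈ {1, 3}; NE contributions (17, 0, 13, 0), X = 30.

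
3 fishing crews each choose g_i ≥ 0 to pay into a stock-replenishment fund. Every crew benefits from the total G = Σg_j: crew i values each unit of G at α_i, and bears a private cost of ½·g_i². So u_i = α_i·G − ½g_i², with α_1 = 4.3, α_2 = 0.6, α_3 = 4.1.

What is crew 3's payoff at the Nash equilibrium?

28.495

Crew i's FOC: ∂u_i/∂g_i = α_i − g_i = 0, so g_i* = α_i.
NE contributions = (4.3, 0.6, 4.1); G = 9.
u_3 = α_3·G − ½·(g_3)² = 4.1·9 − ½·4.1² = 28.495.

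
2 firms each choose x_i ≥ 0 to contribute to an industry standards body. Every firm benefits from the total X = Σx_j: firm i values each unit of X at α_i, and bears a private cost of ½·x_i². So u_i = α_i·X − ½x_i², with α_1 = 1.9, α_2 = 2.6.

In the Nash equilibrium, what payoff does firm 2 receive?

8.32

Firm i's FOC: ∂u_i/∂x_i = α_i − x_i = 0, so x_i* = α_i.
NE contributions = (1.9, 2.6); X = 4.5.
u_2 = α_2·X − ½·(x_2)² = 2.6·4.5 − ½·2.6² = 8.32.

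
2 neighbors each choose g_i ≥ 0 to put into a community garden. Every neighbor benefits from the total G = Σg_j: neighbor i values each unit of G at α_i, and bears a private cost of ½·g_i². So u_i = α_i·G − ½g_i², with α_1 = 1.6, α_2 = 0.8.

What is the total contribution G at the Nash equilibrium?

Neighbor i's FOC: ∂u_i/∂g_i = α_i − g_i = 0, so g_i* = α_i.
NE contributions = (1.6, 0.8); G = 2.4.

2.4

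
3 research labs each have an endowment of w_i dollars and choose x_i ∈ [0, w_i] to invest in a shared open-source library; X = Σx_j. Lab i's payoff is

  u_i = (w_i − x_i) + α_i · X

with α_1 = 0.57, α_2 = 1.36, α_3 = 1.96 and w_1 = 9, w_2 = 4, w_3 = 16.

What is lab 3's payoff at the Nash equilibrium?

39.2

∂u_i/∂x_i = α_i − 1, so lab i contributes w_i if α_i > 1, else 0.
α_i > 1 for i ∈ {2, 3}; NE contributions (0, 4, 16), X = 20.
u_3 = (16 − 16) + 1.96·20 = 39.2.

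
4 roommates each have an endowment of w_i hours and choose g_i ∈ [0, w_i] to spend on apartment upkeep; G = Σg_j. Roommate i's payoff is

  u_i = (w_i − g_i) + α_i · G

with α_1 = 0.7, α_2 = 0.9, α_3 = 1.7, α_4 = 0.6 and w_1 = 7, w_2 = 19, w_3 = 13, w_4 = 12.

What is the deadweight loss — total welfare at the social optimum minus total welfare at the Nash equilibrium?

110.2

∂u_i/∂g_i = α_i − 1, so roommate i contributes w_i if α_i > 1, else 0.
α_i > 1 for i ∈ {3}; NE contributions (0, 0, 13, 0), G = 13.
W^NE = Σw_i − G^NE + (Σα_i)·G^NE = 51 + 2.9·13 = 88.7.
Planner: ∂(Σu_j)/∂g_i = Σα_j − 1 = 2.9 > 0, so everyone contributes w_i; G^SO = 51, W^SO = 51 + 2.9·51 = 198.9.
Deadweight loss = 110.2.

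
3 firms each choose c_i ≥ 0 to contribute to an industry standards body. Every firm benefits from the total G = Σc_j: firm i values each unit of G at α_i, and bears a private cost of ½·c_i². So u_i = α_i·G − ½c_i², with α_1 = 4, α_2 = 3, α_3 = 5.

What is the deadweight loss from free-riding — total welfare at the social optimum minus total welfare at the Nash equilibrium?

Firm i's FOC: ∂u_i/∂c_i = α_i − c_i = 0, so c_i* = α_i.
NE contributions = (4, 3, 5); G = 12.
W^NE = (Σα)·G − ½Σα_i² = 12² − ½·50 = 119.
Planner sets c_i = Σα_j = 12 for every i, so G^SO = 3·12 = 36.
W^SO = (Σα)·G^SO − ½·3·(Σα)² = (3/2)·12² = 216.
Deadweight loss = W^SO − W^NE = 97.

97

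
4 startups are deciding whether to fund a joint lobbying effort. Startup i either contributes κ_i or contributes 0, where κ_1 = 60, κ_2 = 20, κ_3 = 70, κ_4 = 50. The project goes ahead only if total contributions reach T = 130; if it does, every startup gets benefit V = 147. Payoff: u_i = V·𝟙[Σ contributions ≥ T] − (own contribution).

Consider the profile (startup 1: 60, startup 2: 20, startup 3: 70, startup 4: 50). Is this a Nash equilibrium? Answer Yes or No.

Total = 200 ≥ 130: provided.
Startup 1 (pledges 60, payoff 87): dropping to 0 → total 140, payoff 147. Profitable deviation.

No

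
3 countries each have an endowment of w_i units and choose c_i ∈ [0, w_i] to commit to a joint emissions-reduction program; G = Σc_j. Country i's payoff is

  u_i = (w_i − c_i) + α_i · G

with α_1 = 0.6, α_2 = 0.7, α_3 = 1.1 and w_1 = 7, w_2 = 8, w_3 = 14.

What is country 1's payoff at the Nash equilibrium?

15.4

∂u_i/∂c_i = α_i − 1, so country i contributes w_i if α_i > 1, else 0.
α_i > 1 for i ∈ {3}; NE contributions (0, 0, 14), G = 14.
u_1 = (7 − 0) + 0.6·14 = 15.4.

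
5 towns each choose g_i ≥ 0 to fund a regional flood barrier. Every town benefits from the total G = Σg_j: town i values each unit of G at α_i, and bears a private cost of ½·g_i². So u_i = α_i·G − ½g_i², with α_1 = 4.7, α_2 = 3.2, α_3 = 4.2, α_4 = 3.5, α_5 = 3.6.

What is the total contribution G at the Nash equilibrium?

Town i's FOC: ∂u_i/∂g_i = α_i − g_i = 0, so g_i* = α_i.
NE contributions = (4.7, 3.2, 4.2, 3.5, 3.6); G = 19.2.

19.2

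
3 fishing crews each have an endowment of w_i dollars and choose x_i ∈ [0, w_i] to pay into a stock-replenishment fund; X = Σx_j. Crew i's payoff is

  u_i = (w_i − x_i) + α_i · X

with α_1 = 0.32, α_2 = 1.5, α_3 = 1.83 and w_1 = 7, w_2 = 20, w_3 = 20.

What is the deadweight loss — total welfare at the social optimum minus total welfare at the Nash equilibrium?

∂u_i/∂x_i = α_i − 1, so crew i contributes w_i if α_i > 1, else 0.
α_i > 1 for i ∈ {2, 3}; NE contributions (0, 20, 20), X = 40.
W^NE = Σw_i − X^NE + (Σα_i)·X^NE = 47 + 2.65·40 = 153.
Planner: ∂(Σu_j)/∂x_i = Σα_j − 1 = 2.65 > 0, so everyone contributes w_i; X^SO = 47, W^SO = 47 + 2.65·47 = 171.55.
Deadweight loss = 18.55.

18.55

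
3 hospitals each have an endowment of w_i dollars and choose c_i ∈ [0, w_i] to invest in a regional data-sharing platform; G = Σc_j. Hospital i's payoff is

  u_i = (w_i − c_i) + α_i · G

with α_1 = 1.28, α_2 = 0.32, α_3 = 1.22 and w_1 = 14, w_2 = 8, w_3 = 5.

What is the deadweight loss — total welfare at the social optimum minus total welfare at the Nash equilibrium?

14.56

∂u_i/∂c_i = α_i − 1, so hospital i contributes w_i if α_i > 1, else 0.
α_i > 1 for i ∈ {1, 3}; NE contributions (14, 0, 5), G = 19.
W^NE = Σw_i − G^NE + (Σα_i)·G^NE = 27 + 1.82·19 = 61.58.
Planner: ∂(Σu_j)/∂c_i = Σα_j − 1 = 1.82 > 0, so everyone contributes w_i; G^SO = 27, W^SO = 27 + 1.82·27 = 76.14.
Deadweight loss = 14.56.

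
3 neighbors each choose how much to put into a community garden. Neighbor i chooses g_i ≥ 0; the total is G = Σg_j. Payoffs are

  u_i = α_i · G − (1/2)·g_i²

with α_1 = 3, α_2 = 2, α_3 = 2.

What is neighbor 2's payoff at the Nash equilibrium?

12

Neighbor i's FOC: ∂u_i/∂g_i = α_i − g_i = 0, so g_i* = α_i.
NE contributions = (3, 2, 2); G = 7.
u_2 = α_2·G − ½·(g_2)² = 2·7 − ½·2² = 12.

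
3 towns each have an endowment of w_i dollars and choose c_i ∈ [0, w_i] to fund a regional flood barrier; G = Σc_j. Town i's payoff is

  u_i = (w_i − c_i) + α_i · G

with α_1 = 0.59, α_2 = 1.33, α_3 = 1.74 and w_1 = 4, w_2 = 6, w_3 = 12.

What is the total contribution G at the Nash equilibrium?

∂u_i/∂c_i = α_i − 1, so town i contributes w_i if α_i > 1, else 0.
α_i > 1 for i ∈ {2, 3}; NE contributions (0, 6, 12), G = 18.

18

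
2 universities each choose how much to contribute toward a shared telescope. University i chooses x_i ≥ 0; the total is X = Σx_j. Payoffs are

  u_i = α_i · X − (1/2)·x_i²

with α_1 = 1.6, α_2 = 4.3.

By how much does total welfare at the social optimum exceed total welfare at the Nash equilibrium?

10.525

University i's FOC: ∂u_i/∂x_i = α_i − x_i = 0, so x_i* = α_i.
NE contributions = (1.6, 4.3); X = 5.9.
W^NE = (Σα)·X − ½Σα_i² = 5.9² − ½·21.05 = 24.285.
Planner sets x_i = Σα_j = 5.9 for every i, so X^SO = 2·5.9 = 11.8.
W^SO = (Σα)·X^SO − ½·2·(Σα)² = (2/2)·5.9² = 34.81.
Deadweight loss = W^SO − W^NE = 10.525.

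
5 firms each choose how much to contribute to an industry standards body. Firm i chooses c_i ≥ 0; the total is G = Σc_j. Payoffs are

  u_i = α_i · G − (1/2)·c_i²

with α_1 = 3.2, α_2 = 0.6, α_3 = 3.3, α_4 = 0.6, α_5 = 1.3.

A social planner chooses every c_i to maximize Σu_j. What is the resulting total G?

Planner FOC: ∂(Σu_j)/∂c_i = (Σα_j) − c_i = 0, so c_i^SO = Σα_j = 9 for every i; G^SO = 45.

45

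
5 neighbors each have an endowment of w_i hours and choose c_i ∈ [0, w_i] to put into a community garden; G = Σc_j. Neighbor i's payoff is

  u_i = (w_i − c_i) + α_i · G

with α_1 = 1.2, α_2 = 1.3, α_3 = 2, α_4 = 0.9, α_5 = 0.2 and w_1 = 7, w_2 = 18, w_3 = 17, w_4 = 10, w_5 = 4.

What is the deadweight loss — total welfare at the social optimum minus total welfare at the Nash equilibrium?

∂u_i/∂c_i = α_i − 1, so neighbor i contributes w_i if α_i > 1, else 0.
α_i > 1 for i ∈ {1, 2, 3}; NE contributions (7, 18, 17, 0, 0), G = 42.
W^NE = Σw_i − G^NE + (Σα_i)·G^NE = 56 + 4.6·42 = 249.2.
Planner: ∂(Σu_j)/∂c_i = Σα_j − 1 = 4.6 > 0, so everyone contributes w_i; G^SO = 56, W^SO = 56 + 4.6·56 = 313.6.
Deadweight loss = 64.4.

64.4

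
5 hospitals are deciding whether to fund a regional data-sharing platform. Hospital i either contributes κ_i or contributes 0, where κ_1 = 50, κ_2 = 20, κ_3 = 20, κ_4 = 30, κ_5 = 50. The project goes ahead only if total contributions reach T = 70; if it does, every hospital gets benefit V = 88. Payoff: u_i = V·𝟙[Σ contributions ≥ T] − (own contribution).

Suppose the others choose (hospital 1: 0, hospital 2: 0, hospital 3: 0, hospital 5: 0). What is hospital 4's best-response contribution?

0

Others' total = 0. Even contributing 30 gives 30 < 70: no benefit either way.
Best response: 0.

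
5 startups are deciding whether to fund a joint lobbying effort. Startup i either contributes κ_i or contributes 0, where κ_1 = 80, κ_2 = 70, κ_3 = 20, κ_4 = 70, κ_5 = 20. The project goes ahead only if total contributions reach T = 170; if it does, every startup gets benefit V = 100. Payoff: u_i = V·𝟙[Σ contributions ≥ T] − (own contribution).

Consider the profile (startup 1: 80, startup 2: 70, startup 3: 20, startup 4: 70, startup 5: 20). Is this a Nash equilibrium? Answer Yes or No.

Total = 260 ≥ 170: provided.
Startup 1 (pledges 80, payoff 20): dropping to 0 → total 180, payoff 100. Profitable deviation.

No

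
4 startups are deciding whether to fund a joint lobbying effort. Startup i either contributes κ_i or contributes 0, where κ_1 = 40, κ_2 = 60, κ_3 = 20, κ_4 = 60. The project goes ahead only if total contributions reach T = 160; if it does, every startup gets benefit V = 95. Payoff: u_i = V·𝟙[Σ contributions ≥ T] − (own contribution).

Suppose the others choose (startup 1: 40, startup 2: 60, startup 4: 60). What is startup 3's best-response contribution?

0

Others' total = 160 ≥ 160; contributing adds cost 20 for no extra benefit.
Best response: 0.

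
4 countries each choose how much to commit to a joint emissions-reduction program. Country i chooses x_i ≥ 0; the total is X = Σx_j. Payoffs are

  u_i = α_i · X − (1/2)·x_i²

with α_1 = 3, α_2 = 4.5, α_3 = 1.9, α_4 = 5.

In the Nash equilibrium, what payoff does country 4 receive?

Country i's FOC: ∂u_i/∂x_i = α_i − x_i = 0, so x_i* = α_i.
NE contributions = (3, 4.5, 1.9, 5); X = 14.4.
u_4 = α_4·X − ½·(x_4)² = 5·14.4 − ½·5² = 59.5.

59.5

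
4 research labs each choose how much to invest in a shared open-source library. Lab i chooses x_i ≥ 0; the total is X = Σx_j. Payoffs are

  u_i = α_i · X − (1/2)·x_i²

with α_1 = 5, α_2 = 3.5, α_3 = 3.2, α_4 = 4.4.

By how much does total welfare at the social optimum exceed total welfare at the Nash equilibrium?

292.635

Lab i's FOC: ∂u_i/∂x_i = α_i − x_i = 0, so x_i* = α_i.
NE contributions = (5, 3.5, 3.2, 4.4); X = 16.1.
W^NE = (Σα)·X − ½Σα_i² = 16.1² − ½·66.85 = 225.785.
Planner sets x_i = Σα_j = 16.1 for every i, so X^SO = 4·16.1 = 64.4.
W^SO = (Σα)·X^SO − ½·4·(Σα)² = (4/2)·16.1² = 518.42.
Deadweight loss = W^SO − W^NE = 292.635.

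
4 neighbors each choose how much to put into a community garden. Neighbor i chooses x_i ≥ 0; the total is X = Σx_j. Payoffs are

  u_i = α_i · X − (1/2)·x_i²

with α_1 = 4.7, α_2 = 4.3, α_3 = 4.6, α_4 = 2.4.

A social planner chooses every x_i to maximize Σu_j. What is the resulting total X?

Planner FOC: ∂(Σu_j)/∂x_i = (Σα_j) − x_i = 0, so x_i^SO = Σα_j = 16 for every i; X^SO = 64.

64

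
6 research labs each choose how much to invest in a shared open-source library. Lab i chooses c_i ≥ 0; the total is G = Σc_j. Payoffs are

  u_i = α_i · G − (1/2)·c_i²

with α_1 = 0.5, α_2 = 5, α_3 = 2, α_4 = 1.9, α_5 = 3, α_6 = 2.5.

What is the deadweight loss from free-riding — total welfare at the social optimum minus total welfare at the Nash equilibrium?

468.075

Lab i's FOC: ∂u_i/∂c_i = α_i − c_i = 0, so c_i* = α_i.
NE contributions = (0.5, 5, 2, 1.9, 3, 2.5); G = 14.9.
W^NE = (Σα)·G − ½Σα_i² = 14.9² − ½·48.11 = 197.955.
Planner sets c_i = Σα_j = 14.9 for every i, so G^SO = 6·14.9 = 89.4.
W^SO = (Σα)·G^SO − ½·6·(Σα)² = (6/2)·14.9² = 666.03.
Deadweight loss = W^SO − W^NE = 468.075.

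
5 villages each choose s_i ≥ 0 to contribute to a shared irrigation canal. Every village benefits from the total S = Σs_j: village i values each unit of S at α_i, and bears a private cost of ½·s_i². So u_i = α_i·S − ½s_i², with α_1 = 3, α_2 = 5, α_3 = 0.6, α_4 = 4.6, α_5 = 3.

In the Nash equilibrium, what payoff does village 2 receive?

Village i's FOC: ∂u_i/∂s_i = α_i − s_i = 0, so s_i* = α_i.
NE contributions = (3, 5, 0.6, 4.6, 3); S = 16.2.
u_2 = α_2·S − ½·(s_2)² = 5·16.2 − ½·5² = 68.5.

68.5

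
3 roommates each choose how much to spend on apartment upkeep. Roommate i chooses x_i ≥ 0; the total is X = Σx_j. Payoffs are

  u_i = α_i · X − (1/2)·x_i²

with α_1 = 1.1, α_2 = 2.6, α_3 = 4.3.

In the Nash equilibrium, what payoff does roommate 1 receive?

Roommate i's FOC: ∂u_i/∂x_i = α_i − x_i = 0, so x_i* = α_i.
NE contributions = (1.1, 2.6, 4.3); X = 8.
u_1 = α_1·X − ½·(x_1)² = 1.1·8 − ½·1.1² = 8.195.

8.195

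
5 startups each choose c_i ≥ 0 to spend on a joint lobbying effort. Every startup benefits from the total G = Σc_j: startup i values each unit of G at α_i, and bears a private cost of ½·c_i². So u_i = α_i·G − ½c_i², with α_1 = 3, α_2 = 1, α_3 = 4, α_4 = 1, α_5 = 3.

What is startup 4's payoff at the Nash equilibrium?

11.5

Startup i's FOC: ∂u_i/∂c_i = α_i − c_i = 0, so c_i* = α_i.
NE contributions = (3, 1, 4, 1, 3); G = 12.
u_4 = α_4·G − ½·(c_4)² = 1·12 − ½·1² = 11.5.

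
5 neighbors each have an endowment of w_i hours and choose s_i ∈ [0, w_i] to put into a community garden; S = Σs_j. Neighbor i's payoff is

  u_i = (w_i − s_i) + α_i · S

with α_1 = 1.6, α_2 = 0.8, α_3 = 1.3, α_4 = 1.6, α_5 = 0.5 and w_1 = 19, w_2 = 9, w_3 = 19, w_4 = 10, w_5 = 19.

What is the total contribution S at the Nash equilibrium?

48

∂u_i/∂s_i = α_i − 1, so neighbor i contributes w_i if α_i > 1, else 0.
α_i > 1 for i ∈ {1, 3, 4}; NE contributions (19, 0, 19, 10, 0), S = 48.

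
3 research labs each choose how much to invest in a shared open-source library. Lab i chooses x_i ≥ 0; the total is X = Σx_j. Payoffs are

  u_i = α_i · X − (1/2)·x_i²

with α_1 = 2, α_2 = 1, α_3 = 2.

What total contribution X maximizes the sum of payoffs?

15

Planner FOC: ∂(Σu_j)/∂x_i = (Σα_j) − x_i = 0, so x_i^SO = Σα_j = 5 for every i; X^SO = 15.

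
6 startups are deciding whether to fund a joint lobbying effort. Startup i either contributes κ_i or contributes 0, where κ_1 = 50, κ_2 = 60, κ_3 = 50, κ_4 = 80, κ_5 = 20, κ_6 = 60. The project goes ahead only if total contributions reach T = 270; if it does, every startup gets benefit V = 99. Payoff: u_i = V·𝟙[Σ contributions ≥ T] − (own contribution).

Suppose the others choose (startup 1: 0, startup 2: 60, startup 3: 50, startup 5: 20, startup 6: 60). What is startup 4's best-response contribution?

Others' total = 190. Contributing 80 brings total to 270 ≥ 270: gain V − κ_4 = 19.
Best response: 80.

80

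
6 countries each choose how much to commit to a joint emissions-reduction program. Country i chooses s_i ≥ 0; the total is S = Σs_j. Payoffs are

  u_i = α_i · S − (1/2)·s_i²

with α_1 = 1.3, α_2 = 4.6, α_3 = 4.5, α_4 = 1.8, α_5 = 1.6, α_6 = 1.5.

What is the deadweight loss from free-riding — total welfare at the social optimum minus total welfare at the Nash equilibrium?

Country i's FOC: ∂u_i/∂s_i = α_i − s_i = 0, so s_i* = α_i.
NE contributions = (1.3, 4.6, 4.5, 1.8, 1.6, 1.5); S = 15.3.
W^NE = (Σα)·S − ½Σα_i² = 15.3² − ½·51.15 = 208.515.
Planner sets s_i = Σα_j = 15.3 for every i, so S^SO = 6·15.3 = 91.8.
W^SO = (Σα)·S^SO − ½·6·(Σα)² = (6/2)·15.3² = 702.27.
Deadweight loss = W^SO − W^NE = 493.755.

493.755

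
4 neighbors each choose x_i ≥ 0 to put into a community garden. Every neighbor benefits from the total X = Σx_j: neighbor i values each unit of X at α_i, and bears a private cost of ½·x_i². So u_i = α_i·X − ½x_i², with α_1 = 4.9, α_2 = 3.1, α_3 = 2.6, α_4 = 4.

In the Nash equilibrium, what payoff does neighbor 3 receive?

34.58

Neighbor i's FOC: ∂u_i/∂x_i = α_i − x_i = 0, so x_i* = α_i.
NE contributions = (4.9, 3.1, 2.6, 4); X = 14.6.
u_3 = α_3·X − ½·(x_3)² = 2.6·14.6 − ½·2.6² = 34.58.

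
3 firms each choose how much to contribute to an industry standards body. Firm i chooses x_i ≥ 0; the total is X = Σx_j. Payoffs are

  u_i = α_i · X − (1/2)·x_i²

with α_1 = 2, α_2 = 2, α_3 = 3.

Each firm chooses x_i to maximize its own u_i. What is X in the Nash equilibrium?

Firm i's FOC: ∂u_i/∂x_i = α_i − x_i = 0, so x_i* = α_i.
NE contributions = (2, 2, 3); X = 7.

7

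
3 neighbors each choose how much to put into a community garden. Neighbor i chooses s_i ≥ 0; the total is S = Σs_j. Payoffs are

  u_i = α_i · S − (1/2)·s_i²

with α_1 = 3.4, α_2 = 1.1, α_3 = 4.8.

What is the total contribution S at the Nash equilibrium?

Neighbor i's FOC: ∂u_i/∂s_i = α_i − s_i = 0, so s_i* = α_i.
NE contributions = (3.4, 1.1, 4.8); S = 9.3.

9.3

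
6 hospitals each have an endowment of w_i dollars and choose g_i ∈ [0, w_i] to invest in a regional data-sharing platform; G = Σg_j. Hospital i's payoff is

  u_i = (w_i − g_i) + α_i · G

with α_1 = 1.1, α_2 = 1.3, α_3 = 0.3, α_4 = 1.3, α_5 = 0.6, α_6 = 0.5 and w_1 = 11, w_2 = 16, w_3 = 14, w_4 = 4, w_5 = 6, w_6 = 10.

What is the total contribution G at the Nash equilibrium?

31

∂u_i/∂g_i = α_i − 1, so hospital i contributes w_i if α_i > 1, else 0.
α_i > 1 for i ∈ {1, 2, 4}; NE contributions (11, 16, 0, 4, 0, 0), G = 31.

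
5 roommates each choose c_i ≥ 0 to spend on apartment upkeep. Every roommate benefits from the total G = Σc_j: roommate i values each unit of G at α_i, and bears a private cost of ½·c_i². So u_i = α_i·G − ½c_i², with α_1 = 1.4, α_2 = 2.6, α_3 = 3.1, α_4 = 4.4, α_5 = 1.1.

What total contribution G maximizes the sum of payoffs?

Planner FOC: ∂(Σu_j)/∂c_i = (Σα_j) − c_i = 0, so c_i^SO = Σα_j = 12.6 for every i; G^SO = 63.

63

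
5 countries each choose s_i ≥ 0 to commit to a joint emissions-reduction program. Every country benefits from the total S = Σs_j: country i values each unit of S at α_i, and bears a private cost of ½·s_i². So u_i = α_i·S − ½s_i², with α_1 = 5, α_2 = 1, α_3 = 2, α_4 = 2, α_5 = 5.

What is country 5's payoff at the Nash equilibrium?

Country i's FOC: ∂u_i/∂s_i = α_i − s_i = 0, so s_i* = α_i.
NE contributions = (5, 1, 2, 2, 5); S = 15.
u_5 = α_5·S − ½·(s_5)² = 5·15 − ½·5² = 62.5.

62.5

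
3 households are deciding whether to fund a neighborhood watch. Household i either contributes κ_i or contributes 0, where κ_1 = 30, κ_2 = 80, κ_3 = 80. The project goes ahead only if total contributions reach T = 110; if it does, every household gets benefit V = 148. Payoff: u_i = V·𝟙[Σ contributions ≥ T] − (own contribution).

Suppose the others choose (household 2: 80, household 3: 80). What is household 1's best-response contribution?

0

Others' total = 160 ≥ 110; contributing adds cost 30 for no extra benefit.
Best response: 0.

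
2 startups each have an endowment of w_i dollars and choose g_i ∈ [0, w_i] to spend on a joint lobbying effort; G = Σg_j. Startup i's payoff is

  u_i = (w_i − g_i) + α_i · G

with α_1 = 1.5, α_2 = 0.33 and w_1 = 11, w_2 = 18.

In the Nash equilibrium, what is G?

11

∂u_i/∂g_i = α_i − 1, so startup i contributes w_i if α_i > 1, else 0.
α_i > 1 for i ∈ {1}; NE contributions (11, 0), G = 11.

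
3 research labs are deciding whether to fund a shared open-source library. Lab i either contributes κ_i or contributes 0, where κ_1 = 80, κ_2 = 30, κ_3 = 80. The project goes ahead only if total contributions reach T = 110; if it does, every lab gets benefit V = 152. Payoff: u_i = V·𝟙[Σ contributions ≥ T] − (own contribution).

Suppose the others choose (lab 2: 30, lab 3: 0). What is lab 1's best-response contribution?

Others' total = 30. Contributing 80 brings total to 110 ≥ 110: gain V − κ_1 = 72.
Best response: 80.

80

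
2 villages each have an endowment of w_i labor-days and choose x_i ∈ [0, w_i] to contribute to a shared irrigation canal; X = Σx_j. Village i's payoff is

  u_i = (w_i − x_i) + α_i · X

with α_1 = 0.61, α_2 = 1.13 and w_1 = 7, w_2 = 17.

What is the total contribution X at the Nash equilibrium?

∂u_i/∂x_i = α_i − 1, so village i contributes w_i if α_i > 1, else 0.
α_i > 1 for i ∈ {2}; NE contributions (0, 17), X = 17.

17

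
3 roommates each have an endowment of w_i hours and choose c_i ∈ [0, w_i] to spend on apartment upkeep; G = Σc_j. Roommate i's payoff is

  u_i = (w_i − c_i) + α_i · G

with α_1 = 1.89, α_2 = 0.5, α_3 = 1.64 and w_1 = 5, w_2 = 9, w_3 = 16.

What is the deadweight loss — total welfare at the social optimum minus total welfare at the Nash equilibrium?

27.27

∂u_i/∂c_i = α_i − 1, so roommate i contributes w_i if α_i > 1, else 0.
α_i > 1 for i ∈ {1, 3}; NE contributions (5, 0, 16), G = 21.
W^NE = Σw_i − G^NE + (Σα_i)·G^NE = 30 + 3.03·21 = 93.63.
Planner: ∂(Σu_j)/∂c_i = Σα_j − 1 = 3.03 > 0, so everyone contributes w_i; G^SO = 30, W^SO = 30 + 3.03·30 = 120.9.
Deadweight loss = 27.27.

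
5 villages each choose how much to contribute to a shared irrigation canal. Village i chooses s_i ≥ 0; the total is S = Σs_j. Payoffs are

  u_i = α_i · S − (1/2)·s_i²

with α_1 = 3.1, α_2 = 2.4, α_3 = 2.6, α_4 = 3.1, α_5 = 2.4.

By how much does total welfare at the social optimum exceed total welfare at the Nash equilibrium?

Village i's FOC: ∂u_i/∂s_i = α_i − s_i = 0, so s_i* = α_i.
NE contributions = (3.1, 2.4, 2.6, 3.1, 2.4); S = 13.6.
W^NE = (Σα)·S − ½Σα_i² = 13.6² − ½·37.5 = 166.21.
Planner sets s_i = Σα_j = 13.6 for every i, so S^SO = 5·13.6 = 68.
W^SO = (Σα)·S^SO − ½·5·(Σα)² = (5/2)·13.6² = 462.4.
Deadweight loss = W^SO − W^NE = 296.19.

296.19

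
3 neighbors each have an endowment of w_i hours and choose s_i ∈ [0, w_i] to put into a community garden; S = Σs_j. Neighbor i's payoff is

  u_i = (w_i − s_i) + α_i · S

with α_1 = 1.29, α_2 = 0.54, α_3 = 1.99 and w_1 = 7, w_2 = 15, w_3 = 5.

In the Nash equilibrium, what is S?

∂u_i/∂s_i = α_i − 1, so neighbor i contributes w_i if α_i > 1, else 0.
α_i > 1 for i ∈ {1, 3}; NE contributions (7, 0, 5), S = 12.

12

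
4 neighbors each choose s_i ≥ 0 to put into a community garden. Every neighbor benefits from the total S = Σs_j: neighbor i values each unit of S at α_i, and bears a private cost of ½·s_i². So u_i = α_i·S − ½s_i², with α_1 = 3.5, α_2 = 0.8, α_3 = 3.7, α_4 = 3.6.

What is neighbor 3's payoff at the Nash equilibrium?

36.075

Neighbor i's FOC: ∂u_i/∂s_i = α_i − s_i = 0, so s_i* = α_i.
NE contributions = (3.5, 0.8, 3.7, 3.6); S = 11.6.
u_3 = α_3·S − ½·(s_3)² = 3.7·11.6 − ½·3.7² = 36.075.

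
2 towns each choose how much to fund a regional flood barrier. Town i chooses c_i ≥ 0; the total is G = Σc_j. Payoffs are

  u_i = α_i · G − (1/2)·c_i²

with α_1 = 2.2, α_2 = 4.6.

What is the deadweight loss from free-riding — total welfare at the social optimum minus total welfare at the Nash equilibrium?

13

Town i's FOC: ∂u_i/∂c_i = α_i − c_i = 0, so c_i* = α_i.
NE contributions = (2.2, 4.6); G = 6.8.
W^NE = (Σα)·G − ½Σα_i² = 6.8² − ½·26 = 33.24.
Planner sets c_i = Σα_j = 6.8 for every i, so G^SO = 2·6.8 = 13.6.
W^SO = (Σα)·G^SO − ½·2·(Σα)² = (2/2)·6.8² = 46.24.
Deadweight loss = W^SO − W^NE = 13.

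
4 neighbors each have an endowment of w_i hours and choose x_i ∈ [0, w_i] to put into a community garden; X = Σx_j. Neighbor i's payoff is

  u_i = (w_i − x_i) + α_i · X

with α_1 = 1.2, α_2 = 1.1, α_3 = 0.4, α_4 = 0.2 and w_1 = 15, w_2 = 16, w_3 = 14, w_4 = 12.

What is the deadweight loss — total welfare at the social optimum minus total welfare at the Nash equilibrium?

49.4

∂u_i/∂x_i = α_i − 1, so neighbor i contributes w_i if α_i > 1, else 0.
α_i > 1 for i ∈ {1, 2}; NE contributions (15, 16, 0, 0), X = 31.
W^NE = Σw_i − X^NE + (Σα_i)·X^NE = 57 + 1.9·31 = 115.9.
Planner: ∂(Σu_j)/∂x_i = Σα_j − 1 = 1.9 > 0, so everyone contributes w_i; X^SO = 57, W^SO = 57 + 1.9·57 = 165.3.
Deadweight loss = 49.4.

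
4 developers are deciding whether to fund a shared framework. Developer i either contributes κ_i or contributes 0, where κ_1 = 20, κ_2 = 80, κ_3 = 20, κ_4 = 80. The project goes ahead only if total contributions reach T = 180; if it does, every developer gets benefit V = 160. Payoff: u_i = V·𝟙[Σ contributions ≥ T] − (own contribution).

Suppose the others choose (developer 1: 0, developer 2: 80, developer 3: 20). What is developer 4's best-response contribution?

80

Others' total = 100. Contributing 80 brings total to 180 ≥ 180: gain V − κ_4 = 80.
Best response: 80.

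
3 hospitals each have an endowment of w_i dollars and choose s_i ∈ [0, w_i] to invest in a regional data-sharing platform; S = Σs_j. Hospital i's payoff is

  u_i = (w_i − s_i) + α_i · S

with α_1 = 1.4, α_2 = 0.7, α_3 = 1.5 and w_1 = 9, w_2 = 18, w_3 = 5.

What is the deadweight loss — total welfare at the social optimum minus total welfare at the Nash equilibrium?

∂u_i/∂s_i = α_i − 1, so hospital i contributes w_i if α_i > 1, else 0.
α_i > 1 for i ∈ {1, 3}; NE contributions (9, 0, 5), S = 14.
W^NE = Σw_i − S^NE + (Σα_i)·S^NE = 32 + 2.6·14 = 68.4.
Planner: ∂(Σu_j)/∂s_i = Σα_j − 1 = 2.6 > 0, so everyone contributes w_i; S^SO = 32, W^SO = 32 + 2.6·32 = 115.2.
Deadweight loss = 46.8.

46.8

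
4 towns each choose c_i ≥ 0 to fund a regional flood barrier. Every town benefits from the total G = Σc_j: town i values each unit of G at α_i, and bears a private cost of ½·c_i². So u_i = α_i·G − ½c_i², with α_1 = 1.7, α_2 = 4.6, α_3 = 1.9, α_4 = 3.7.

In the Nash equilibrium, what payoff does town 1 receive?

18.785

Town i's FOC: ∂u_i/∂c_i = α_i − c_i = 0, so c_i* = α_i.
NE contributions = (1.7, 4.6, 1.9, 3.7); G = 11.9.
u_1 = α_1·G − ½·(c_1)² = 1.7·11.9 − ½·1.7² = 18.785.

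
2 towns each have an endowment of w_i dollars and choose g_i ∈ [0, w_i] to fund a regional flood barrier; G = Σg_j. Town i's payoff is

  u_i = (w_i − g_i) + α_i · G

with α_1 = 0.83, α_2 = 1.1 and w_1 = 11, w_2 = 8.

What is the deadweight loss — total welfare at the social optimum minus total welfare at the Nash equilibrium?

∂u_i/∂g_i = α_i − 1, so town i contributes w_i if α_i > 1, else 0.
α_i > 1 for i ∈ {2}; NE contributions (0, 8), G = 8.
W^NE = Σw_i − G^NE + (Σα_i)·G^NE = 19 + 0.93·8 = 26.44.
Planner: ∂(Σu_j)/∂g_i = Σα_j − 1 = 0.93 > 0, so everyone contributes w_i; G^SO = 19, W^SO = 19 + 0.93·19 = 36.67.
Deadweight loss = 10.23.

10.23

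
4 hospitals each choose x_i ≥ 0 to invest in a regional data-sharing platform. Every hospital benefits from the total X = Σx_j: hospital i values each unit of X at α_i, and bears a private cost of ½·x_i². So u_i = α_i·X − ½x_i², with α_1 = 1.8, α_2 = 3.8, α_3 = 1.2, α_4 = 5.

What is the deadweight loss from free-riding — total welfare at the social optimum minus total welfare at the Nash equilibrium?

161.3

Hospital i's FOC: ∂u_i/∂x_i = α_i − x_i = 0, so x_i* = α_i.
NE contributions = (1.8, 3.8, 1.2, 5); X = 11.8.
W^NE = (Σα)·X − ½Σα_i² = 11.8² − ½·44.12 = 117.18.
Planner sets x_i = Σα_j = 11.8 for every i, so X^SO = 4·11.8 = 47.2.
W^SO = (Σα)·X^SO − ½·4·(Σα)² = (4/2)·11.8² = 278.48.
Deadweight loss = W^SO − W^NE = 161.3.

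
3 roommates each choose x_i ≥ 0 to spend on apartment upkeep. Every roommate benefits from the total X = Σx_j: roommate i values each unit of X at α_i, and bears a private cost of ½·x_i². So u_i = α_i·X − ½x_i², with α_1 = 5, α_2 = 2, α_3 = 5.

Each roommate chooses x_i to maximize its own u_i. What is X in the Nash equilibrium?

12

Roommate i's FOC: ∂u_i/∂x_i = α_i − x_i = 0, so x_i* = α_i.
NE contributions = (5, 2, 5); X = 12.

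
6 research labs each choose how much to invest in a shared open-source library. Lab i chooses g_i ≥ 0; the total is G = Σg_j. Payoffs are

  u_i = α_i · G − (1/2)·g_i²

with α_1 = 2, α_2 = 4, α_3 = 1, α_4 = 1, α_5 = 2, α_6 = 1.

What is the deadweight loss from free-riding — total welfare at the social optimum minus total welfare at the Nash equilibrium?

255.5

Lab i's FOC: ∂u_i/∂g_i = α_i − g_i = 0, so g_i* = α_i.
NE contributions = (2, 4, 1, 1, 2, 1); G = 11.
W^NE = (Σα)·G − ½Σα_i² = 11² − ½·27 = 107.5.
Planner sets g_i = Σα_j = 11 for every i, so G^SO = 6·11 = 66.
W^SO = (Σα)·G^SO − ½·6·(Σα)² = (6/2)·11² = 363.
Deadweight loss = W^SO − W^NE = 255.5.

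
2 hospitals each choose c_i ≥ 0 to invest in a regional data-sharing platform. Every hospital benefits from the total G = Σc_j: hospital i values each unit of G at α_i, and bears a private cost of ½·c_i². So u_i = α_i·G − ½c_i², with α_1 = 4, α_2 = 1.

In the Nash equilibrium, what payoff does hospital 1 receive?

Hospital i's FOC: ∂u_i/∂c_i = α_i − c_i = 0, so c_i* = α_i.
NE contributions = (4, 1); G = 5.
u_1 = α_1·G − ½·(c_1)² = 4·5 − ½·4² = 12.

12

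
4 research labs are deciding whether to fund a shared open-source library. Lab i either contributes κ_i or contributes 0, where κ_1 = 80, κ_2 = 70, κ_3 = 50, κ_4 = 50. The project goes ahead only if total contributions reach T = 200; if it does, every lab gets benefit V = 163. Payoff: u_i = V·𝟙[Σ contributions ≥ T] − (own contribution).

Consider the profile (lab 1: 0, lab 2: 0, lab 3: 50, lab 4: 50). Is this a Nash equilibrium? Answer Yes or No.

No

Total = 100 < 200: not provided.
Lab 1 (pledges 0, payoff 0): pledging 80 → total 180, payoff -80. No gain.
Lab 2 (pledges 0, payoff 0): pledging 70 → total 170, payoff -70. No gain.
Lab 3 (pledges 50, payoff -50): dropping to 0 → total 50, payoff 0. Profitable deviation.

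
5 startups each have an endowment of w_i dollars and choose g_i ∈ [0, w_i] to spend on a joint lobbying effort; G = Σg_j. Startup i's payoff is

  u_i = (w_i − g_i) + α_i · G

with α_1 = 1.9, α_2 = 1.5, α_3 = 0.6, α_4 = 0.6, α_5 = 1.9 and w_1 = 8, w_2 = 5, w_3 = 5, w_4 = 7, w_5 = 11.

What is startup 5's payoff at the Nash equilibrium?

45.6

∂u_i/∂g_i = α_i − 1, so startup i contributes w_i if α_i > 1, else 0.
α_i > 1 for i ∈ {1, 2, 5}; NE contributions (8, 5, 0, 0, 11), G = 24.
u_5 = (11 − 11) + 1.9·24 = 45.6.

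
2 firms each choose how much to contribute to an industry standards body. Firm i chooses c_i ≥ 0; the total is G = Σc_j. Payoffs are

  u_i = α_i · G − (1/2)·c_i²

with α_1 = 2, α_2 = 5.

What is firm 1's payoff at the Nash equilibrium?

12

Firm i's FOC: ∂u_i/∂c_i = α_i − c_i = 0, so c_i* = α_i.
NE contributions = (2, 5); G = 7.
u_1 = α_1·G − ½·(c_1)² = 2·7 − ½·2² = 12.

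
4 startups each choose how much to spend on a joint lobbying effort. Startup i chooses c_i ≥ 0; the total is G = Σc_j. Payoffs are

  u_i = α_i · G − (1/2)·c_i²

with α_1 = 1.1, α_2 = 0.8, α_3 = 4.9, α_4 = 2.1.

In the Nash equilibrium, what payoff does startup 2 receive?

6.8

Startup i's FOC: ∂u_i/∂c_i = α_i − c_i = 0, so c_i* = α_i.
NE contributions = (1.1, 0.8, 4.9, 2.1); G = 8.9.
u_2 = α_2·G − ½·(c_2)² = 0.8·8.9 − ½·0.8² = 6.8.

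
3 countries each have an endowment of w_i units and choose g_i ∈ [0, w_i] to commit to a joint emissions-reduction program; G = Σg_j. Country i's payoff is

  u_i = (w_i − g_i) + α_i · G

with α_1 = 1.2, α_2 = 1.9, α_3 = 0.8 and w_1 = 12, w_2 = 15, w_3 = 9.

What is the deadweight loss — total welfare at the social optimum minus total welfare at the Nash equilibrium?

∂u_i/∂g_i = α_i − 1, so country i contributes w_i if α_i > 1, else 0.
α_i > 1 for i ∈ {1, 2}; NE contributions (12, 15, 0), G = 27.
W^NE = Σw_i − G^NE + (Σα_i)·G^NE = 36 + 2.9·27 = 114.3.
Planner: ∂(Σu_j)/∂g_i = Σα_j − 1 = 2.9 > 0, so everyone contributes w_i; G^SO = 36, W^SO = 36 + 2.9·36 = 140.4.
Deadweight loss = 26.1.

26.1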